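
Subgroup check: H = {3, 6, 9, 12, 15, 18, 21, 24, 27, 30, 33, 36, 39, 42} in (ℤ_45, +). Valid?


Subgroup test for H = {3, 6, 9, 12, 15, 18, 21, 24, 27, 30, 33, 36, 39, 42} in (ℤ_45, +):
(1) 0 ∈ H? No
(2) Closure: for all a,b ∈ H, (a+b) mod 45 ∈ H? No  [counterexample: 3 + 42 = 0 ∉ H]
(3) Inverses: for all a ∈ H, -a mod 45 ∈ H? Yes

No, H is not a subgroup of ℤ_45


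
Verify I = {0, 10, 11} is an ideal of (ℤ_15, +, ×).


Check ideal conditions for I = {0, 10, 11} in ℤ_15:
(1) I is an additive subgroup? No
(2) For r ∈ ℤ_15 and a ∈ I: r·a ∈ I? No  [counterexample: r=2, a=10, r·a mod 15 = 5 ∉ I]

No, I is not an ideal of ℤ_15


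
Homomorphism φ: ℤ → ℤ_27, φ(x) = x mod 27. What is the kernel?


Kernel = preimage of identity
ker(φ) = {x ∈ ℤ : x ≡ 0 (mod 27)} = 27ℤ = {0, ±27, ±54, ...}

ker(φ) = 27ℤ


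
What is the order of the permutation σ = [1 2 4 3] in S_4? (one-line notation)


Cycle decomposition: (3 4)
Cycle lengths: 2
Order = lcm(2) = 2

ord(σ) = 2


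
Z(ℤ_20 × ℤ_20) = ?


Z(G) = {g ∈ G | gx = xg for all x ∈ G}
Direct product of abelian groups is abelian, so Z(G) = G

Z(ℤ_20 × ℤ_20) = ℤ_20 × ℤ_20


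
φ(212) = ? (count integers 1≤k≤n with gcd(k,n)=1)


Factor n: 212 = 2^2 × 53
φ(n) = n · ∏(1 - 1/p) over distinct primes p | n
φ(212) = 212 · (1 - 1/2) · (1 - 1/53) = 104

φ(212) = 104


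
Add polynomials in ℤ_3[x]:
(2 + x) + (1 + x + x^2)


Add coefficients mod 3:
x^0: 2 + 1 = 0 (mod 3)
x^1: 1 + 1 = 2 (mod 3)
x^2: 0 + 1 = 1 (mod 3)
Result: 2x + x^2

f + g = 2x + x^2


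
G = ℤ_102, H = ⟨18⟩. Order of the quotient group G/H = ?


|⟨18⟩| = n / gcd(18, 102) = 102 / 6 = 17
H is normal (ℤ_102 is abelian).
|G/H| = |G| / |H| = 102 / 17 = 6

|G/H| = 6


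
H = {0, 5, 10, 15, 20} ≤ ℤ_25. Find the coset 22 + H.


22 + H = {22 + h (mod 25) : h ∈ H}
22+0=22, 22+5=2, 22+10=7, 22+15=12, 22+20=17
22 + H = {2, 7, 12, 17, 22} = 2 + H

22 + H = {2, 7, 12, 17, 22}


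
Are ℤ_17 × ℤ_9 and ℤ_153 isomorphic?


Comparing ℤ_17 × ℤ_9 and ℤ_153:
gcd(17,9) = 1, so ℤ_17 × ℤ_9 ≅ ℤ_153 (CRT)

Yes, ℤ_17 × ℤ_9 ≅ ℤ_153


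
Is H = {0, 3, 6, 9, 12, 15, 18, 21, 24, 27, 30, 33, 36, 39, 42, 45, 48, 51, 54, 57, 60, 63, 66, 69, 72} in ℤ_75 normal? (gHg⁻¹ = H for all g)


H = {0, 3, 6, 9, 12, 15, 18, 21, 24, 27, 30, 33, 36, 39, 42, 45, 48, 51, 54, 57, 60, 63, 66, 69, 72} in ℤ_75
ℤ_75 is abelian; every subgroup of an abelian group is normal

Yes, normal subgroup


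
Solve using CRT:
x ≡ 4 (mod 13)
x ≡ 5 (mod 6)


m₁ = 13, m₂ = 6, gcd = 1, so CRT applies. M = m₁·m₂ = 78
Let M₁ = M/m₁ = 6, M₂ = M/m₂ = 13
Find y₁ ≡ M₁⁻¹ (mod m₁): 6⁻¹ ≡ 11 (mod 13)
Find y₂ ≡ M₂⁻¹ (mod m₂): 13⁻¹ ≡ 1 (mod 6)
x = a₁·M₁·y₁ + a₂·M₂·y₂ = 4·6·11 + 5·13·1 = 329
Reduce mod 78: x ≡ 17
Check: 17 mod 13 = 4 ✓, 17 mod 6 = 5 ✓

x ≡ 17 (mod 78)


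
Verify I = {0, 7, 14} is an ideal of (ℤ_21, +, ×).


Check ideal conditions for I = {0, 7, 14} in ℤ_21:
(1) I is an additive subgroup? Yes
(2) For r ∈ ℤ_21 and a ∈ I: r·a ∈ I? Yes

Yes, I is an ideal of ℤ_21


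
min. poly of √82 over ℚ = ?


√82 satisfies x² - 82 = 0, irreducible over ℚ since 82 is squarefree

Minimal polynomial: x² - 82


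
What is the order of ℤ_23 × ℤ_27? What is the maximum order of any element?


|ℤ_23 × ℤ_27| = 23 × 27 = 621
Max element order = lcm(23,27) = 621
Cyclic? Yes (gcd=1)

|ℤ_23×ℤ_27| = 621, max element order = 621


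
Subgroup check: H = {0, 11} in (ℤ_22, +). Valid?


Subgroup test for H = {0, 11} in (ℤ_22, +):
(1) 0 ∈ H? Yes
(2) Closure: for all a,b ∈ H, (a+b) mod 22 ∈ H? Yes
(3) Inverses: for all a ∈ H, -a mod 22 ∈ H? Yes

Yes, H is a subgroup of ℤ_22


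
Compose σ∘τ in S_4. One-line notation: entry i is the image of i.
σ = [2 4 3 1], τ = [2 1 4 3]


σ∘τ: apply τ first, then σ
1 →τ 2 →σ 4
2 →τ 1 →σ 2
3 →τ 4 →σ 1
4 →τ 3 →σ 3

σ∘τ = [4 2 1 3]


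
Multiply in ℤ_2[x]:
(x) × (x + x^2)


Expand and collect like terms; reduce coefficients mod 2:
x^0: 0·0 = 0 ≡ 0 (mod 2)
x^1: 0·1 + 1·0 = 0 ≡ 0 (mod 2)
x^2: 0·1 + 1·1 = 1 ≡ 1 (mod 2)
x^3: 1·1 = 1 ≡ 1 (mod 2)
Result: x^2 + x^3

f · g = x^2 + x^3


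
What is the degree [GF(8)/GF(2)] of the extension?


GF(8) = GF(2^3), so the extension degree is 3

[GF(8)/GF(2)] = 3


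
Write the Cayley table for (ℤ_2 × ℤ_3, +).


Elements: {(0,0), (0,1), (0,2), (1,0), (1,1), (1,2)}
Operation: componentwise addition mod (2, 3)
Entry (a, b) = ((a₁+b₁) mod 2, (a₂+b₂) mod 3)

Cayley table:
      | (0,0) | (0,1) | (0,2) | (1,0) | (1,1) | (1,2)
(0,0) | (0,0) | (0,1) | (0,2) | (1,0) | (1,1) | (1,2)
(0,1) | (0,1) | (0,2) | (0,0) | (1,1) | (1,2) | (1,0)
(0,2) | (0,2) | (0,0) | (0,1) | (1,2) | (1,0) | (1,1)
(1,0) | (1,0) | (1,1) | (1,2) | (0,0) | (0,1) | (0,2)
(1,1) | (1,1) | (1,2) | (1,0) | (0,1) | (0,2) | (0,0)
(1,2) | (1,2) | (1,0) | (1,1) | (0,2) | (0,0) | (0,1)


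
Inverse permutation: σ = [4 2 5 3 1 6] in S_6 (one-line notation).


To find σ⁻¹, swap domain and range:
σ(1) = 4 → σ⁻¹(4) = 1
σ(2) = 2 → σ⁻¹(2) = 2
σ(3) = 5 → σ⁻¹(5) = 3
σ(4) = 3 → σ⁻¹(3) = 4
σ(5) = 1 → σ⁻¹(1) = 5
σ(6) = 6 → σ⁻¹(6) = 6

σ⁻¹ = [5 2 4 1 3 6]


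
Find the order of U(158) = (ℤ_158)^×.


U(n) is the group of units mod n; |U(n)| = φ(n)
|U(158)| = φ(158) = 78

|U(158) = (ℤ_158)^×| = 78


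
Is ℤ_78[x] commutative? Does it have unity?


ℤ_78 has zero divisors (2·39 ≡ 0), and these lift to constant zero divisors in ℤ_78[x]; so not an integral domain
Commutative: Yes
Integral domain: No
Has unity: Yes

ℤ_78[x]: Commutative=Yes, Unity=Yes


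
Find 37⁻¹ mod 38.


Use the extended Euclidean algorithm to write 1 = 37·s + 38·t; then s mod 38 is the inverse.
Euclidean algorithm:
  37 = 0·38 + 37
  38 = 1·37 + 1
  37 = 37·1 + 0
gcd(37,38) = 1
Back-substitution gives: 37·(-1) + 38·(1) = 1
So 37⁻¹ ≡ -1 ≡ 37 (mod 38)
Check: 37 × 37 = 1369 ≡ 1 (mod 38) ✓

37⁻¹ ≡ 37 (mod 38)


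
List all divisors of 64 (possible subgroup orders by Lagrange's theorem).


Lagrange's theorem: |H| divides |G|
|G| = 64
Divisors of 64: 1, 2, 4, 8, 16, 32, 64

Possible subgroup orders: {1, 2, 4, 8, 16, 32, 64}


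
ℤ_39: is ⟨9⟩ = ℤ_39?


g generates ℤ_n iff gcd(g, n) = 1
gcd(9, 39) = 3
Since gcd = 3 ≠ 1, ⟨9⟩ has order 13 < 39, so 9 is not a generator.

No, 9 does not generate ℤ_39


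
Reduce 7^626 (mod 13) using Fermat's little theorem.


Fermat's little theorem: if p is prime and gcd(a,p)=1, then a^(p-1) ≡ 1 (mod p)
p = 13 is prime, gcd(7,13) = 1
Reduce exponent: 626 mod 12 = 2
So 7^626 ≡ 7^2 (mod 13)
7^2 mod 13 = 10

7^626 ≡ 10 (mod 13)


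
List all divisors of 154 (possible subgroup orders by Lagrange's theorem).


Lagrange's theorem: |H| divides |G|
|G| = 154
Divisors of 154: 1, 2, 7, 11, 14, 22, 77, 154

Possible subgroup orders: {1, 2, 7, 11, 14, 22, 77, 154}


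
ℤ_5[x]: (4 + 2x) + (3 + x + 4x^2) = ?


Add coefficients mod 5:
x^0: 4 + 3 = 2 (mod 5)
x^1: 2 + 1 = 3 (mod 5)
x^2: 0 + 4 = 4 (mod 5)
Result: 2 + 3x + 4x^2

f + g = 2 + 3x + 4x^2


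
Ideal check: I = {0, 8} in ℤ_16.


Check ideal conditions for I = {0, 8} in ℤ_16:
(1) I is an additive subgroup? Yes
(2) For r ∈ ℤ_16 and a ∈ I: r·a ∈ I? Yes

Yes, I is an ideal of ℤ_16


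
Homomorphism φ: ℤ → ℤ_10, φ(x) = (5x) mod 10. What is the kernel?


Kernel = preimage of identity
ker(φ) = {x ∈ ℤ : 5x ≡ 0 (mod 10)}. gcd(5,10) = 5, so 5x ≡ 0 (mod 10) ⟺ x ≡ 0 (mod 10/5 = 2). Hence ker(φ) = 2ℤ

ker(φ) = 2ℤ


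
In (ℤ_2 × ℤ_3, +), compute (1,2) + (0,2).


Operation: componentwise addition mod (2, 3)
(1,2) + (0,2) = ((a₁+b₁) mod 2, (a₂+b₂) mod 3) with a = (1,2), b = (0,2)

(1,2) + (0,2) = (1,1)


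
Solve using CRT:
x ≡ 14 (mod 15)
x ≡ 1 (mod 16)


m₁ = 15, m₂ = 16, gcd = 1, so CRT applies. M = m₁·m₂ = 240
Let M₁ = M/m₁ = 16, M₂ = M/m₂ = 15
Find y₁ ≡ M₁⁻¹ (mod m₁): 16⁻¹ ≡ 1 (mod 15)
Find y₂ ≡ M₂⁻¹ (mod m₂): 15⁻¹ ≡ 15 (mod 16)
x = a₁·M₁·y₁ + a₂·M₂·y₂ = 14·16·1 + 1·15·15 = 449
Reduce mod 240: x ≡ 209
Check: 209 mod 15 = 14 ✓, 209 mod 16 = 1 ✓

x ≡ 209 (mod 240)


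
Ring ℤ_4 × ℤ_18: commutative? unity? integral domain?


Direct product ring; commutative with unity (1,1); but (1,0)·(0,1) = (0,0) gives zero divisors, so not an integral domain
Commutative: Yes
Integral domain: No
Has unity: Yes

ℤ_4 × ℤ_18: Commutative=Yes, Unity=Yes


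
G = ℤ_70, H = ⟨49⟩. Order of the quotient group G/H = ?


|⟨49⟩| = n / gcd(49, 70) = 70 / 7 = 10
H is normal (ℤ_70 is abelian).
|G/H| = |G| / |H| = 70 / 10 = 7

|G/H| = 7


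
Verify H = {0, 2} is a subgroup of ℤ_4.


Subgroup test for H = {0, 2} in (ℤ_4, +):
(1) 0 ∈ H? Yes
(2) Closure: for all a,b ∈ H, (a+b) mod 4 ∈ H? Yes
(3) Inverses: for all a ∈ H, -a mod 4 ∈ H? Yes

Yes, H is a subgroup of ℤ_4


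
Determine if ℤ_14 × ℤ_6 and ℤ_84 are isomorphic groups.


Comparing ℤ_14 × ℤ_6 and ℤ_84:
gcd(14,6) = 2 ≠ 1. Max element order in ℤ_14×ℤ_6 is lcm(14,6) = 42 < 84, so it has no element of order 84

No, ℤ_14 × ℤ_6 ≇ ℤ_84


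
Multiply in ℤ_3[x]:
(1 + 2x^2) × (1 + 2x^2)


Expand and collect like terms; reduce coefficients mod 3:
x^0: 1·1 = 1 ≡ 1 (mod 3)
x^1: 1·0 + 0·1 = 0 ≡ 0 (mod 3)
x^2: 1·2 + 0·0 + 2·1 = 4 ≡ 1 (mod 3)
x^3: 0·2 + 2·0 = 0 ≡ 0 (mod 3)
x^4: 2·2 = 4 ≡ 1 (mod 3)
Result: 1 + x^2 + x^4

f · g = 1 + x^2 + x^4


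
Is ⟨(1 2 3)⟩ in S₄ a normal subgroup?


H = ⟨(1 2 3)⟩ in S₄
(1 4)(1 2 3)(1 4)⁻¹ = (4 2 3) ∉ ⟨(1 2 3)⟩

No, not a normal subgroup


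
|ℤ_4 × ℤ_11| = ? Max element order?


|ℤ_4 × ℤ_11| = 4 × 11 = 44
Max element order = lcm(4,11) = 44
Cyclic? Yes (gcd=1)

|ℤ_4×ℤ_11| = 44, max element order = 44


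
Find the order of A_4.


|A_n| = n!/2 (even permutations)
|A_4| = 4!/2 = 24/2 = 12

|A_4| = 12


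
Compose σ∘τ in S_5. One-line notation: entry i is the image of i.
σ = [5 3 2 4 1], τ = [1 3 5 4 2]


σ∘τ: apply τ first, then σ
1 →τ 1 →σ 5
2 →τ 3 →σ 2
3 →τ 5 →σ 1
4 →τ 4 →σ 4
5 →τ 2 →σ 3

σ∘τ = [5 2 1 4 3]


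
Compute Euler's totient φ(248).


Factor n: 248 = 2^3 × 31
φ(n) = n · ∏(1 - 1/p) over distinct primes p | n
φ(248) = 248 · (1 - 1/2) · (1 - 1/31) = 120

φ(248) = 120


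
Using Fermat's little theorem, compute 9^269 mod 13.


Fermat's little theorem: if p is prime and gcd(a,p)=1, then a^(p-1) ≡ 1 (mod p)
p = 13 is prime, gcd(9,13) = 1
Reduce exponent: 269 mod 12 = 5
So 9^269 ≡ 9^5 (mod 13)
9^5 mod 13 = 3

9^269 ≡ 3 (mod 13)


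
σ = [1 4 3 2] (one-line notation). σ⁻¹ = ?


To find σ⁻¹, swap domain and range:
σ(1) = 1 → σ⁻¹(1) = 1
σ(2) = 4 → σ⁻¹(4) = 2
σ(3) = 3 → σ⁻¹(3) = 3
σ(4) = 2 → σ⁻¹(2) = 4

σ⁻¹ = [1 4 3 2]


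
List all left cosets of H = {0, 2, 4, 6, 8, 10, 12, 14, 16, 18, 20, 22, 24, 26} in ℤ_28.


H = {0, 2, 4, 6, 8, 10, 12, 14, 16, 18, 20, 22, 24, 26}, |H| = 14
Number of cosets = |G|/|H| = 28/14 = 2
0 + H = {0, 2, 4, 6, 8, 10, 12, 14, 16, 18, 20, 22, 24, 26}
1 + H = {1, 3, 5, 7, 9, 11, 13, 15, 17, 19, 21, 23, 25, 27}

Cosets: 0+H={0,2,4,6,8,10,12,14,16,18,20,22,24,26}; 1+H={1,3,5,7,9,11,13,15,17,19,21,23,25,27}


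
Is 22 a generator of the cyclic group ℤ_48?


g generates ℤ_n iff gcd(g, n) = 1
gcd(22, 48) = 2
Since gcd = 2 ≠ 1, ⟨22⟩ has order 24 < 48, so 22 is not a generator.

No, 22 does not generate ℤ_48


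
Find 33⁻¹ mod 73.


Use the extended Euclidean algorithm to write 1 = 33·s + 73·t; then s mod 73 is the inverse.
Euclidean algorithm:
  33 = 0·73 + 33
  73 = 2·33 + 7
  33 = 4·7 + 5
  7 = 1·5 + 2
  5 = 2·2 + 1
  2 = 2·1 + 0
gcd(33,73) = 1
Back-substitution gives: 33·(31) + 73·(-14) = 1
So 33⁻¹ ≡ 31 ≡ 31 (mod 73)
Check: 33 × 31 = 1023 ≡ 1 (mod 73) ✓

33⁻¹ ≡ 31 (mod 73)


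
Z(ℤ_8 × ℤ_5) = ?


Z(G) = {g ∈ G | gx = xg for all x ∈ G}
Direct product of abelian groups is abelian, so Z(G) = G

Z(ℤ_8 × ℤ_5) = ℤ_8 × ℤ_5


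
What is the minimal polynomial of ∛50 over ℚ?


∛50 satisfies x³ - 50 = 0, irreducible over ℚ (no rational root; 50 is not a perfect cube)

Minimal polynomial: x³ - 50


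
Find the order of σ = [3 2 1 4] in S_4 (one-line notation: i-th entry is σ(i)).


Cycle decomposition: (1 3)
Cycle lengths: 2
Order = lcm(2) = 2

ord(σ) = 2


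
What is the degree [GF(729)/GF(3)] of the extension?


GF(729) = GF(3^6), so the extension degree is 6

[GF(729)/GF(3)] = 6


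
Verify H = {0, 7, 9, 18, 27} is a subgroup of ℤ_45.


Subgroup test for H = {0, 7, 9, 18, 27} in (ℤ_45, +):
(1) 0 ∈ H? Yes
(2) Closure: for all a,b ∈ H, (a+b) mod 45 ∈ H? No  [counterexample: 7 + 7 = 14 ∉ H]
(3) Inverses: for all a ∈ H, -a mod 45 ∈ H? No

No, H is not a subgroup of ℤ_45


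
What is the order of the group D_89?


|D_n| = 2n (n rotations and n reflections)
|D_89| = 2×89 = 178

|D_89| = 178


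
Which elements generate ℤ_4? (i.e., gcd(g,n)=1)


g generates ℤ_n iff gcd(g,n) = 1
Checking each g ∈ {1,...,3}:
gcd(1,4) = 1
gcd(2,4) = 2
gcd(3,4) = 1
Generators: {1, 3}
Number of generators = φ(4) = 2

Generators of ℤ_4 = {1, 3}


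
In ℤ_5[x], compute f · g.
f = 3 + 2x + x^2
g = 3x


Expand and collect like terms; reduce coefficients mod 5:
x^0: 3·0 = 0 ≡ 0 (mod 5)
x^1: 3·3 + 2·0 = 9 ≡ 4 (mod 5)
x^2: 2·3 + 1·0 = 6 ≡ 1 (mod 5)
x^3: 1·3 = 3 ≡ 3 (mod 5)
Result: 4x + x^2 + 3x^3

f · g = 4x + x^2 + 3x^3


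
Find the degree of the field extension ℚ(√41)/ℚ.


√41 has minimal polynomial x² - 41 (irreducible over ℚ since 41 is squarefree)

[ℚ(√41)/ℚ] = 2


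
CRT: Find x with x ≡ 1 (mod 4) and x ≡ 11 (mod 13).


m₁ = 4, m₂ = 13, gcd = 1, so CRT applies. M = m₁·m₂ = 52
Let M₁ = M/m₁ = 13, M₂ = M/m₂ = 4
Find y₁ ≡ M₁⁻¹ (mod m₁): 13⁻¹ ≡ 1 (mod 4)
Find y₂ ≡ M₂⁻¹ (mod m₂): 4⁻¹ ≡ 10 (mod 13)
x = a₁·M₁·y₁ + a₂·M₂·y₂ = 1·13·1 + 11·4·10 = 453
Reduce mod 52: x ≡ 37
Check: 37 mod 4 = 1 ✓, 37 mod 13 = 11 ✓

x ≡ 37 (mod 52)


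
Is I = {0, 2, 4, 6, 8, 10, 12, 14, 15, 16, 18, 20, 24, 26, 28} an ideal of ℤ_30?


Check ideal conditions for I = {0, 2, 4, 6, 8, 10, 12, 14, 15, 16, 18, 20, 24, 26, 28} in ℤ_30:
(1) I is an additive subgroup? No
(2) For r ∈ ℤ_30 and a ∈ I: r·a ∈ I? No  [counterexample: r=2, a=26, r·a mod 30 = 22 ∉ I]

No, I is not an ideal of ℤ_30


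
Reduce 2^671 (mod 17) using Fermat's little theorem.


Fermat's little theorem: if p is prime and gcd(a,p)=1, then a^(p-1) ≡ 1 (mod p)
p = 17 is prime, gcd(2,17) = 1
Reduce exponent: 671 mod 16 = 15
So 2^671 ≡ 2^15 (mod 17)
2^15 mod 17 = 9

2^671 ≡ 9 (mod 17)


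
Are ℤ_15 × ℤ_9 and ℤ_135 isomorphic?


Comparing ℤ_15 × ℤ_9 and ℤ_135:
gcd(15,9) = 3 ≠ 1. Max element order in ℤ_15×ℤ_9 is lcm(15,9) = 45 < 135, so it has no element of order 135

No, ℤ_15 × ℤ_9 ≇ ℤ_135


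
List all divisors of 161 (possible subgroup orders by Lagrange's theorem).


Lagrange's theorem: |H| divides |G|
|G| = 161
Divisors of 161: 1, 7, 23, 161

Possible subgroup orders: {1, 7, 23, 161}


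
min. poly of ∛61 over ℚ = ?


∛61 satisfies x³ - 61 = 0, irreducible over ℚ (no rational root; 61 is not a perfect cube)

Minimal polynomial: x³ - 61


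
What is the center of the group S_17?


Z(G) = {g ∈ G | gx = xg for all x ∈ G}
S_n is non-abelian for n ≥ 3; Z(S_17) is trivial

Z(S_17) = {e}


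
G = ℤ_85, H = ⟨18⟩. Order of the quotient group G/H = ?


|⟨18⟩| = n / gcd(18, 85) = 85 / 1 = 85
H is normal (ℤ_85 is abelian).
|G/H| = |G| / |H| = 85 / 85 = 1

|G/H| = 1


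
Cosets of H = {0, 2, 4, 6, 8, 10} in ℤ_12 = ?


H = {0, 2, 4, 6, 8, 10}, |H| = 6
Number of cosets = |G|/|H| = 12/6 = 2
0 + H = {0, 2, 4, 6, 8, 10}
1 + H = {1, 3, 5, 7, 9, 11}

Cosets: 0+H={0,2,4,6,8,10}; 1+H={1,3,5,7,9,11}


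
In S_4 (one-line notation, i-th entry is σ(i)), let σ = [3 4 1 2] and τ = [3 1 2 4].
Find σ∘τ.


σ∘τ: apply τ first, then σ
1 →τ 3 →σ 1
2 →τ 1 →σ 3
3 →τ 2 →σ 4
4 →τ 4 →σ 2

σ∘τ = [1 3 4 2]


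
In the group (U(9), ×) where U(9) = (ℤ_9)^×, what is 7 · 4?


Operation: multiplication mod 9
7 · 4 = (a × b) mod 9 with a = 7, b = 4

7 · 4 = 1


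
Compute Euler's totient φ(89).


Factor n: 89 = 89
φ(n) = n · ∏(1 - 1/p) over distinct primes p | n
φ(89) = 89 · (1 - 1/89) = 88

φ(89) = 88


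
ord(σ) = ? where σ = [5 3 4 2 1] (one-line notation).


Cycle decomposition: (1 5) (2 3 4)
Cycle lengths: 2, 3
Order = lcm(2, 3) = 6

ord(σ) = 6


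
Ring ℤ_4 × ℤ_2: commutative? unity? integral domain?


Direct product ring; commutative with unity (1,1); but (1,0)·(0,1) = (0,0) gives zero divisors, so not an integral domain
Commutative: Yes
Integral domain: No
Has unity: Yes

ℤ_4 × ℤ_2: Commutative=Yes, Unity=Yes


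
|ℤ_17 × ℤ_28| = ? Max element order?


|ℤ_17 × ℤ_28| = 17 × 28 = 476
Max element order = lcm(17,28) = 476
Cyclic? Yes (gcd=1)

|ℤ_17×ℤ_28| = 476, max element order = 476


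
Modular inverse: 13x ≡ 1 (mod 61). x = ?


Use the extended Euclidean algorithm to write 1 = 13·s + 61·t; then s mod 61 is the inverse.
Euclidean algorithm:
  13 = 0·61 + 13
  61 = 4·13 + 9
  13 = 1·9 + 4
  9 = 2·4 + 1
  4 = 4·1 + 0
gcd(13,61) = 1
Back-substitution gives: 13·(-14) + 61·(3) = 1
So 13⁻¹ ≡ -14 ≡ 47 (mod 61)
Check: 13 × 47 = 611 ≡ 1 (mod 61) ✓

13⁻¹ ≡ 47 (mod 61)


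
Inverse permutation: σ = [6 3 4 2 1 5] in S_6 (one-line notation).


To find σ⁻¹, swap domain and range:
σ(1) = 6 → σ⁻¹(6) = 1
σ(2) = 3 → σ⁻¹(3) = 2
σ(3) = 4 → σ⁻¹(4) = 3
σ(4) = 2 → σ⁻¹(2) = 4
σ(5) = 1 → σ⁻¹(1) = 5
σ(6) = 5 → σ⁻¹(5) = 6

σ⁻¹ = [5 4 2 3 6 1]


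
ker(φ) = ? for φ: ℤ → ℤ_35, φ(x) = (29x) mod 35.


Kernel = preimage of identity
ker(φ) = {x ∈ ℤ : 29x ≡ 0 (mod 35)}. gcd(29,35) = 1, so 29x ≡ 0 (mod 35) ⟺ x ≡ 0 (mod 35/1 = 35). Hence ker(φ) = 35ℤ

ker(φ) = 35ℤ


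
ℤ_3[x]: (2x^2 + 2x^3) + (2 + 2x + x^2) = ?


Add coefficients mod 3:
x^0: 0 + 2 = 2 (mod 3)
x^1: 0 + 2 = 2 (mod 3)
x^2: 2 + 1 = 0 (mod 3)
x^3: 2 + 0 = 2 (mod 3)
Result: 2 + 2x + 2x^3

f + g = 2 + 2x + 2x^3


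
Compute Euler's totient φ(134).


Factor n: 134 = 2 × 67
φ(n) = n · ∏(1 - 1/p) over distinct primes p | n
φ(134) = 134 · (1 - 1/2) · (1 - 1/67) = 66

φ(134) = 66


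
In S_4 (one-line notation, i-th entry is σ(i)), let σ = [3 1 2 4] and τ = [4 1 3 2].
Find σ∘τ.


σ∘τ: apply τ first, then σ
1 →τ 4 →σ 4
2 →τ 1 →σ 3
3 →τ 3 →σ 2
4 →τ 2 →σ 1

σ∘τ = [4 3 2 1]


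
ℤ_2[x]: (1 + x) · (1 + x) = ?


Expand and collect like terms; reduce coefficients mod 2:
x^0: 1·1 = 1 ≡ 1 (mod 2)
x^1: 1·1 + 1·1 = 2 ≡ 0 (mod 2)
x^2: 1·1 = 1 ≡ 1 (mod 2)
Result: 1 + x^2

f · g = 1 + x^2


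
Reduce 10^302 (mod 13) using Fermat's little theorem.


Fermat's little theorem: if p is prime and gcd(a,p)=1, then a^(p-1) ≡ 1 (mod p)
p = 13 is prime, gcd(10,13) = 1
Reduce exponent: 302 mod 12 = 2
So 10^302 ≡ 10^2 (mod 13)
10^2 mod 13 = 9

10^302 ≡ 9 (mod 13)


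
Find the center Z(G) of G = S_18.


Z(G) = {g ∈ G | gx = xg for all x ∈ G}
S_n is non-abelian for n ≥ 3; Z(S_18) is trivial

Z(S_18) = {e}


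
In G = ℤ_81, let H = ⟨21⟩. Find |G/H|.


|⟨21⟩| = n / gcd(21, 81) = 81 / 3 = 27
H is normal (ℤ_81 is abelian).
|G/H| = |G| / |H| = 81 / 27 = 3

|G/H| = 3


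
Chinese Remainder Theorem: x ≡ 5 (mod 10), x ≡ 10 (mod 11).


m₁ = 10, m₂ = 11, gcd = 1, so CRT applies. M = m₁·m₂ = 110
Let M₁ = M/m₁ = 11, M₂ = M/m₂ = 10
Find y₁ ≡ M₁⁻¹ (mod m₁): 11⁻¹ ≡ 1 (mod 10)
Find y₂ ≡ M₂⁻¹ (mod m₂): 10⁻¹ ≡ 10 (mod 11)
x = a₁·M₁·y₁ + a₂·M₂·y₂ = 5·11·1 + 10·10·10 = 1055
Reduce mod 110: x ≡ 65
Check: 65 mod 10 = 5 ✓, 65 mod 11 = 10 ✓

x ≡ 65 (mod 110)


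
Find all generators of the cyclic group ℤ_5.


g generates ℤ_n iff gcd(g,n) = 1
Checking each g ∈ {1,...,4}:
gcd(1,5) = 1
gcd(2,5) = 1
gcd(3,5) = 1
gcd(4,5) = 1
Generators: {1, 2, 3, 4}
Number of generators = φ(5) = 4

Generators of ℤ_5 = {1, 2, 3, 4}


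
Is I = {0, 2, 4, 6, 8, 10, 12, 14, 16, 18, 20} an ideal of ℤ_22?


Check ideal conditions for I = {0, 2, 4, 6, 8, 10, 12, 14, 16, 18, 20} in ℤ_22:
(1) I is an additive subgroup? Yes
(2) For r ∈ ℤ_22 and a ∈ I: r·a ∈ I? Yes

Yes, I is an ideal of ℤ_22


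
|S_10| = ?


|S_n| = n! (number of permutations of n symbols)
|S_10| = 10! = 3628800

|S_10| = 3628800


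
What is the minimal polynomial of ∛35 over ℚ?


∛35 satisfies x³ - 35 = 0, irreducible over ℚ (no rational root; 35 is not a perfect cube)

Minimal polynomial: x³ - 35


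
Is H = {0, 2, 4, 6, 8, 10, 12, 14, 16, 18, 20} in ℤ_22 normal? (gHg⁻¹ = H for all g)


H = {0, 2, 4, 6, 8, 10, 12, 14, 16, 18, 20} in ℤ_22
ℤ_22 is abelian; every subgroup of an abelian group is normal

Yes, normal subgroup


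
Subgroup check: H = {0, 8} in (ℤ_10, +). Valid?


Subgroup test for H = {0, 8} in (ℤ_10, +):
(1) 0 ∈ H? Yes
(2) Closure: for all a,b ∈ H, (a+b) mod 10 ∈ H? No  [counterexample: 8 + 8 = 6 ∉ H]
(3) Inverses: for all a ∈ H, -a mod 10 ∈ H? No

No, H is not a subgroup of ℤ_10


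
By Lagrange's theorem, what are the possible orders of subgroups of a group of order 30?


Lagrange's theorem: |H| divides |G|
|G| = 30
Divisors of 30: 1, 2, 3, 5, 6, 10, 15, 30

Possible subgroup orders: {1, 2, 3, 5, 6, 10, 15, 30}


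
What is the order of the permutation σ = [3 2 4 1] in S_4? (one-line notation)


Cycle decomposition: (1 3 4)
Cycle lengths: 3
Order = lcm(3) = 3

ord(σ) = 3


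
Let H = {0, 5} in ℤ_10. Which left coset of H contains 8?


8 + H = {8 + h (mod 10) : h ∈ H}
8+0=8, 8+5=3
8 + H = {3, 8} = 3 + H

8 + H = {3, 8}


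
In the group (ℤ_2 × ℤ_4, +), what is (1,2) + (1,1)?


Operation: componentwise addition mod (2, 4)
(1,2) + (1,1) = ((a₁+b₁) mod 2, (a₂+b₂) mod 4) with a = (1,2), b = (1,1)

(1,2) + (1,1) = (0,3)


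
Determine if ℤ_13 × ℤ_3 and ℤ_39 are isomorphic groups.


Comparing ℤ_13 × ℤ_3 and ℤ_39:
gcd(13,3) = 1, so ℤ_13 × ℤ_3 ≅ ℤ_39 (CRT)

Yes, ℤ_13 × ℤ_3 ≅ ℤ_39


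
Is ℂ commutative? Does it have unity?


ℂ is a field: commutative, has unity, every nonzero element is a unit (hence an integral domain)
Commutative: Yes
Integral domain: Yes
Has unity: Yes

ℂ: Commutative=Yes, Unity=Yes


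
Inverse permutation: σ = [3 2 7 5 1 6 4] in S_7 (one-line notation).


To find σ⁻¹, swap domain and range:
σ(1) = 3 → σ⁻¹(3) = 1
σ(2) = 2 → σ⁻¹(2) = 2
σ(3) = 7 → σ⁻¹(7) = 3
σ(4) = 5 → σ⁻¹(5) = 4
σ(5) = 1 → σ⁻¹(1) = 5
σ(6) = 6 → σ⁻¹(6) = 6
σ(7) = 4 → σ⁻¹(4) = 7

σ⁻¹ = [5 2 1 7 4 6 3]


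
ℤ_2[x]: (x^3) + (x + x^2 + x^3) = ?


Add coefficients mod 2:
x^0: 0 + 0 = 0 (mod 2)
x^1: 0 + 1 = 1 (mod 2)
x^2: 0 + 1 = 1 (mod 2)
x^3: 1 + 1 = 0 (mod 2)
Result: x + x^2

f + g = x + x^2


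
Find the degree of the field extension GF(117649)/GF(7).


GF(117649) = GF(7^6), so the extension degree is 6

[GF(117649)/GF(7)] = 6


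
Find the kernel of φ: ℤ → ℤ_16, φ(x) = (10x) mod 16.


Kernel = preimage of identity
ker(φ) = {x ∈ ℤ : 10x ≡ 0 (mod 16)}. gcd(10,16) = 2, so 10x ≡ 0 (mod 16) ⟺ x ≡ 0 (mod 16/2 = 8). Hence ker(φ) = 8ℤ

ker(φ) = 8ℤ


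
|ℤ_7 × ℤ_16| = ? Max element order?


|ℤ_7 × ℤ_16| = 7 × 16 = 112
Max element order = lcm(7,16) = 112
Cyclic? Yes (gcd=1)

|ℤ_7×ℤ_16| = 112, max element order = 112


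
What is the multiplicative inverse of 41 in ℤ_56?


Use the extended Euclidean algorithm to write 1 = 41·s + 56·t; then s mod 56 is the inverse.
Euclidean algorithm:
  41 = 0·56 + 41
  56 = 1·41 + 15
  41 = 2·15 + 11
  15 = 1·11 + 4
  11 = 2·4 + 3
  4 = 1·3 + 1
  3 = 3·1 + 0
gcd(41,56) = 1
Back-substitution gives: 41·(-15) + 56·(11) = 1
So 41⁻¹ ≡ -15 ≡ 41 (mod 56)
Check: 41 × 41 = 1681 ≡ 1 (mod 56) ✓

41⁻¹ ≡ 41 (mod 56)


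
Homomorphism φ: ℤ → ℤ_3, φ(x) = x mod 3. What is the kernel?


Kernel = preimage of identity
ker(φ) = {x ∈ ℤ : x ≡ 0 (mod 3)} = 3ℤ = {0, ±3, ±6, ...}

ker(φ) = 3ℤ


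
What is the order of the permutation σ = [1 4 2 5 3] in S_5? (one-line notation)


Cycle decomposition: (2 4 5 3)
Cycle lengths: 4
Order = lcm(4) = 4

ord(σ) = 4


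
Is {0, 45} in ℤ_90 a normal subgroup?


H = {0, 45} in ℤ_90
ℤ_90 is abelian; every subgroup of an abelian group is normal

Yes, normal subgroup


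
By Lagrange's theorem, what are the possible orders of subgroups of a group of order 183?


Lagrange's theorem: |H| divides |G|
|G| = 183
Divisors of 183: 1, 3, 61, 183

Possible subgroup orders: {1, 3, 61, 183}


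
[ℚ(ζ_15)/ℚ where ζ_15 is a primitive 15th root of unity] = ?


[ℚ(ζ_n):ℚ] = deg Φ_n(x) = φ(n). Here φ(15) = 8

[ℚ(ζ_15)/ℚ where ζ_15 is a primitive 15th root of unity] = 8


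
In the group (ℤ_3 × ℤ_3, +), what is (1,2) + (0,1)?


Operation: componentwise addition mod (3, 3)
(1,2) + (0,1) = ((a₁+b₁) mod 3, (a₂+b₂) mod 3) with a = (1,2), b = (0,1)

(1,2) + (0,1) = (1,0)


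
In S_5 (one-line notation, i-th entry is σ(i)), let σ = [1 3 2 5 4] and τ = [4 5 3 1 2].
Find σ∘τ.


σ∘τ: apply τ first, then σ
1 →τ 4 →σ 5
2 →τ 5 →σ 4
3 →τ 3 →σ 2
4 →τ 1 →σ 1
5 →τ 2 →σ 3

σ∘τ = [5 4 2 1 3]


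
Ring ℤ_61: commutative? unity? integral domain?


ℤ_61 is a commutative ring with unity 1; 61 is prime, so ℤ_61 is a field (hence an integral domain)
Commutative: Yes
Integral domain: Yes
Has unity: Yes

ℤ_61: Commutative=Yes, Unity=Yes


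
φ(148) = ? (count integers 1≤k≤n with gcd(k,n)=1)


Factor n: 148 = 2^2 × 37
φ(n) = n · ∏(1 - 1/p) over distinct primes p | n
φ(148) = 148 · (1 - 1/2) · (1 - 1/37) = 72

φ(148) = 72


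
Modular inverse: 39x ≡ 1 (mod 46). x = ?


Use the extended Euclidean algorithm to write 1 = 39·s + 46·t; then s mod 46 is the inverse.
Euclidean algorithm:
  39 = 0·46 + 39
  46 = 1·39 + 7
  39 = 5·7 + 4
  7 = 1·4 + 3
  4 = 1·3 + 1
  3 = 3·1 + 0
gcd(39,46) = 1
Back-substitution gives: 39·(13) + 46·(-11) = 1
So 39⁻¹ ≡ 13 ≡ 13 (mod 46)
Check: 39 × 13 = 507 ≡ 1 (mod 46) ✓

39⁻¹ ≡ 13 (mod 46)


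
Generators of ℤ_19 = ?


g generates ℤ_n iff gcd(g,n) = 1
Prime factors of 19: 19
Generators are g ∈ {1,...,18} not divisible by any of these primes.
Generators: {1, 2, 3, 4, 5, 6, 7, 8, 9, 10, 11, 12, 13, 14, 15, 16, 17, 18}
Number of generators = φ(19) = 18

Generators of ℤ_19 = {1, 2, 3, 4, 5, 6, 7, 8, 9, 10, 11, 12, 13, 14, 15, 16, 17, 18}


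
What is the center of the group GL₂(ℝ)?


Z(G) = {g ∈ G | gx = xg for all x ∈ G}
Only scalar multiples of the identity commute with all invertible matrices

Z(GL₂(ℝ)) = {aI : a ∈ ℝ, a ≠ 0}


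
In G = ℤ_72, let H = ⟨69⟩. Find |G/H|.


|⟨69⟩| = n / gcd(69, 72) = 72 / 3 = 24
H is normal (ℤ_72 is abelian).
|G/H| = |G| / |H| = 72 / 24 = 3

|G/H| = 3


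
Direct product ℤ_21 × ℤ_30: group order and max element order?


|ℤ_21 × ℤ_30| = 21 × 30 = 630
Max element order = lcm(21,30) = 210
Cyclic? No (gcd=3)

|ℤ_21×ℤ_30| = 630, max element order = 210


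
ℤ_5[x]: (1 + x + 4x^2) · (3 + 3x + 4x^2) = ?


Expand and collect like terms; reduce coefficients mod 5:
x^0: 1·3 = 3 ≡ 3 (mod 5)
x^1: 1·3 + 1·3 = 6 ≡ 1 (mod 5)
x^2: 1·4 + 1·3 + 4·3 = 19 ≡ 4 (mod 5)
x^3: 1·4 + 4·3 = 16 ≡ 1 (mod 5)
x^4: 4·4 = 16 ≡ 1 (mod 5)
Result: 3 + x + 4x^2 + x^3 + x^4

f · g = 3 + x + 4x^2 + x^3 + x^4


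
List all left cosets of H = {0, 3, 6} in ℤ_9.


H = {0, 3, 6}, |H| = 3
Number of cosets = |G|/|H| = 9/3 = 3
0 + H = {0, 3, 6}
1 + H = {1, 4, 7}
2 + H = {2, 5, 8}

Cosets: 0+H={0,3,6}; 1+H={1,4,7}; 2+H={2,5,8}


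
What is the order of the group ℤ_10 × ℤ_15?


|A × B| = |A| · |B|
|ℤ_10 × ℤ_15| = 10 × 15 = 150

|ℤ_10 × ℤ_15| = 150


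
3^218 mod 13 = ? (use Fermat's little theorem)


Fermat's little theorem: if p is prime and gcd(a,p)=1, then a^(p-1) ≡ 1 (mod p)
p = 13 is prime, gcd(3,13) = 1
Reduce exponent: 218 mod 12 = 2
So 3^218 ≡ 3^2 (mod 13)
3^2 mod 13 = 9

3^218 ≡ 9 (mod 13)


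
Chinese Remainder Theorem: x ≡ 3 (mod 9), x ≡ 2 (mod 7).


m₁ = 9, m₂ = 7, gcd = 1, so CRT applies. M = m₁·m₂ = 63
Let M₁ = M/m₁ = 7, M₂ = M/m₂ = 9
Find y₁ ≡ M₁⁻¹ (mod m₁): 7⁻¹ ≡ 4 (mod 9)
Find y₂ ≡ M₂⁻¹ (mod m₂): 9⁻¹ ≡ 4 (mod 7)
x = a₁·M₁·y₁ + a₂·M₂·y₂ = 3·7·4 + 2·9·4 = 156
Reduce mod 63: x ≡ 30
Check: 30 mod 9 = 3 ✓, 30 mod 7 = 2 ✓

x ≡ 30 (mod 63)


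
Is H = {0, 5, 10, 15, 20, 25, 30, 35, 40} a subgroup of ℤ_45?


Subgroup test for H = {0, 5, 10, 15, 20, 25, 30, 35, 40} in (ℤ_45, +):
(1) 0 ∈ H? Yes
(2) Closure: for all a,b ∈ H, (a+b) mod 45 ∈ H? Yes
(3) Inverses: for all a ∈ H, -a mod 45 ∈ H? Yes

Yes, H is a subgroup of ℤ_45


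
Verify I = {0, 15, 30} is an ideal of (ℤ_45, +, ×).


Check ideal conditions for I = {0, 15, 30} in ℤ_45:
(1) I is an additive subgroup? Yes
(2) For r ∈ ℤ_45 and a ∈ I: r·a ∈ I? Yes

Yes, I is an ideal of ℤ_45


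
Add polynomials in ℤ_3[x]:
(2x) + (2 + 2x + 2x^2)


Add coefficients mod 3:
x^0: 0 + 2 = 2 (mod 3)
x^1: 2 + 2 = 1 (mod 3)
x^2: 0 + 2 = 2 (mod 3)
Result: 2 + x + 2x^2

f + g = 2 + x + 2x^2


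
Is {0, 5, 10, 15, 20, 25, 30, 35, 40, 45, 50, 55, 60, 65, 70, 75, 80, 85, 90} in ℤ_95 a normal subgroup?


H = {0, 5, 10, 15, 20, 25, 30, 35, 40, 45, 50, 55, 60, 65, 70, 75, 80, 85, 90} in ℤ_95
ℤ_95 is abelian; every subgroup of an abelian group is normal

Yes, normal subgroup


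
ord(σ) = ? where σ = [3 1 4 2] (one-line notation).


Cycle decomposition: (1 3 4 2)
Cycle lengths: 4
Order = lcm(4) = 4

ord(σ) = 4


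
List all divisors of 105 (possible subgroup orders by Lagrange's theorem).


Lagrange's theorem: |H| divides |G|
|G| = 105
Divisors of 105: 1, 3, 5, 7, 15, 21, 35, 105

Possible subgroup orders: {1, 3, 5, 7, 15, 21, 35, 105}


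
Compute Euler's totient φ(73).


Factor n: 73 = 73
φ(n) = n · ∏(1 - 1/p) over distinct primes p | n
φ(73) = 73 · (1 - 1/73) = 72

φ(73) = 72


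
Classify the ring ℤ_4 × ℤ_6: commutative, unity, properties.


Direct product ring; commutative with unity (1,1); but (1,0)·(0,1) = (0,0) gives zero divisors, so not an integral domain
Commutative: Yes
Integral domain: No
Has unity: Yes

ℤ_4 × ℤ_6: Commutative=Yes, Unity=Yes


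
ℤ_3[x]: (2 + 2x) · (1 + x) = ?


Expand and collect like terms; reduce coefficients mod 3:
x^0: 2·1 = 2 ≡ 2 (mod 3)
x^1: 2·1 + 2·1 = 4 ≡ 1 (mod 3)
x^2: 2·1 = 2 ≡ 2 (mod 3)
Result: 2 + x + 2x^2

f · g = 2 + x + 2x^2


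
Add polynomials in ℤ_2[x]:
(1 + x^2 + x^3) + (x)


Add coefficients mod 2:
x^0: 1 + 0 = 1 (mod 2)
x^1: 0 + 1 = 1 (mod 2)
x^2: 1 + 0 = 1 (mod 2)
x^3: 1 + 0 = 1 (mod 2)
Result: 1 + x + x^2 + x^3

f + g = 1 + x + x^2 + x^3


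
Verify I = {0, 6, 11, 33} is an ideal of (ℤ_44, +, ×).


Check ideal conditions for I = {0, 6, 11, 33} in ℤ_44:
(1) I is an additive subgroup? No
(2) For r ∈ ℤ_44 and a ∈ I: r·a ∈ I? No  [counterexample: r=2, a=6, r·a mod 44 = 12 ∉ I]

No, I is not an ideal of ℤ_44


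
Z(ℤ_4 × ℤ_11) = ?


Z(G) = {g ∈ G | gx = xg for all x ∈ G}
Direct product of abelian groups is abelian, so Z(G) = G

Z(ℤ_4 × ℤ_11) = ℤ_4 × ℤ_11


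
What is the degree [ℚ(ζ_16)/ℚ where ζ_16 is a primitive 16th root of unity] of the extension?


[ℚ(ζ_n):ℚ] = deg Φ_n(x) = φ(n). Here φ(16) = 8

[ℚ(ζ_16)/ℚ where ζ_16 is a primitive 16th root of unity] = 8


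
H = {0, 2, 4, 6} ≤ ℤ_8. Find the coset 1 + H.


1 + H = {1 + h (mod 8) : h ∈ H}
1+0=1, 1+2=3, 1+4=5, 1+6=7

1 + H = {1, 3, 5, 7}


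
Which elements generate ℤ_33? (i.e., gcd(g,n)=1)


g generates ℤ_n iff gcd(g,n) = 1
Prime factors of 33: 3, 11
Generators are g ∈ {1,...,32} not divisible by any of these primes.
Generators: {1, 2, 4, 5, 7, 8, 10, 13, 14, 16, 17, 19, 20, 23, 25, 26, 28, 29, 31, 32}
Number of generators = φ(33) = 20

Generators of ℤ_33 = {1, 2, 4, 5, 7, 8, 10, 13, 14, 16, 17, 19, 20, 23, 25, 26, 28, 29, 31, 32}


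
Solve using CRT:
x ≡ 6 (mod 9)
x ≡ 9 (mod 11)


m₁ = 9, m₂ = 11, gcd = 1, so CRT applies. M = m₁·m₂ = 99
Let M₁ = M/m₁ = 11, M₂ = M/m₂ = 9
Find y₁ ≡ M₁⁻¹ (mod m₁): 11⁻¹ ≡ 5 (mod 9)
Find y₂ ≡ M₂⁻¹ (mod m₂): 9⁻¹ ≡ 5 (mod 11)
x = a₁·M₁·y₁ + a₂·M₂·y₂ = 6·11·5 + 9·9·5 = 735
Reduce mod 99: x ≡ 42
Check: 42 mod 9 = 6 ✓, 42 mod 11 = 9 ✓

x ≡ 42 (mod 99)


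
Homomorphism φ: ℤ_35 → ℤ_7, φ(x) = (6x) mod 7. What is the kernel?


Kernel = preimage of identity
ker(φ) = {x ∈ ℤ_35 : 6x ≡ 0 (mod 7)}. Since 7 | 35, φ is well-defined. The kernel is the cyclic subgroup ⟨7⟩ of ℤ_35 (order 5), i.e. {0, 7, 14, 21, 28}

ker(φ) = {0, 7, 14, 21, 28}


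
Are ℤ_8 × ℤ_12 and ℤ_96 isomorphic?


Comparing ℤ_8 × ℤ_12 and ℤ_96:
gcd(8,12) = 4 ≠ 1. Max element order in ℤ_8×ℤ_12 is lcm(8,12) = 24 < 96, so it has no element of order 96

No, ℤ_8 × ℤ_12 ≇ ℤ_96


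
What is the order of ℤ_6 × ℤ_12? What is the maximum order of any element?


|ℤ_6 × ℤ_12| = 6 × 12 = 72
Max element order = lcm(6,12) = 12
Cyclic? No (gcd=6)

|ℤ_6×ℤ_12| = 72, max element order = 12


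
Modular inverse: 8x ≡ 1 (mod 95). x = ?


Use the extended Euclidean algorithm to write 1 = 8·s + 95·t; then s mod 95 is the inverse.
Euclidean algorithm:
  8 = 0·95 + 8
  95 = 11·8 + 7
  8 = 1·7 + 1
  7 = 7·1 + 0
gcd(8,95) = 1
Back-substitution gives: 8·(12) + 95·(-1) = 1
So 8⁻¹ ≡ 12 ≡ 12 (mod 95)
Check: 8 × 12 = 96 ≡ 1 (mod 95) ✓

8⁻¹ ≡ 12 (mod 95)


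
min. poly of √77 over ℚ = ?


√77 satisfies x² - 77 = 0, irreducible over ℚ since 77 is squarefree

Minimal polynomial: x² - 77


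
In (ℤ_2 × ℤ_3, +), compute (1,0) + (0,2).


Operation: componentwise addition mod (2, 3)
(1,0) + (0,2) = ((a₁+b₁) mod 2, (a₂+b₂) mod 3) with a = (1,0), b = (0,2)

(1,0) + (0,2) = (1,2)


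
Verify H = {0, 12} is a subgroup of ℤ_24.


Subgroup test for H = {0, 12} in (ℤ_24, +):
(1) 0 ∈ H? Yes
(2) Closure: for all a,b ∈ H, (a+b) mod 24 ∈ H? Yes
(3) Inverses: for all a ∈ H, -a mod 24 ∈ H? Yes

Yes, H is a subgroup of ℤ_24


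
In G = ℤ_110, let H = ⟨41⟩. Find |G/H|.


|⟨41⟩| = n / gcd(41, 110) = 110 / 1 = 110
H is normal (ℤ_110 is abelian).
|G/H| = |G| / |H| = 110 / 110 = 1

|G/H| = 1


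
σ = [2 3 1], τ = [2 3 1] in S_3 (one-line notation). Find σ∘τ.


σ∘τ: apply τ first, then σ
1 →τ 2 →σ 3
2 →τ 3 →σ 1
3 →τ 1 →σ 2

σ∘τ = [3 1 2]


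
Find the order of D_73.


|D_n| = 2n (n rotations and n reflections)
|D_73| = 2×73 = 146

|D_73| = 146


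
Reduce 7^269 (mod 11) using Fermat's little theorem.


Fermat's little theorem: if p is prime and gcd(a,p)=1, then a^(p-1) ≡ 1 (mod p)
p = 11 is prime, gcd(7,11) = 1
Reduce exponent: 269 mod 10 = 9
So 7^269 ≡ 7^9 (mod 11)
7^9 mod 11 = 8

7^269 ≡ 8 (mod 11)


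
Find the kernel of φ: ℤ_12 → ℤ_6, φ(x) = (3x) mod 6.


Kernel = preimage of identity
ker(φ) = {x ∈ ℤ_12 : 3x ≡ 0 (mod 6)}. Since 6 | 12, φ is well-defined. The kernel is the cyclic subgroup ⟨2⟩ of ℤ_12 (order 6), i.e. {0, 2, 4, 6, 8, 10}

ker(φ) = {0, 2, 4, 6, 8, 10}


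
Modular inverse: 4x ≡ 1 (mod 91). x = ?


Use the extended Euclidean algorithm to write 1 = 4·s + 91·t; then s mod 91 is the inverse.
Euclidean algorithm:
  4 = 0·91 + 4
  91 = 22·4 + 3
  4 = 1·3 + 1
  3 = 3·1 + 0
gcd(4,91) = 1
Back-substitution gives: 4·(23) + 91·(-1) = 1
So 4⁻¹ ≡ 23 ≡ 23 (mod 91)
Check: 4 × 23 = 92 ≡ 1 (mod 91) ✓

4⁻¹ ≡ 23 (mod 91)


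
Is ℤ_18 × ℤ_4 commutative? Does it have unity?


Direct product ring; commutative with unity (1,1); but (1,0)·(0,1) = (0,0) gives zero divisors, so not an integral domain
Commutative: Yes
Integral domain: No
Has unity: Yes

ℤ_18 × ℤ_4: Commutative=Yes, Unity=Yes


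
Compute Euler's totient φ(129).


Factor n: 129 = 3 × 43
φ(n) = n · ∏(1 - 1/p) over distinct primes p | n
φ(129) = 129 · (1 - 1/3) · (1 - 1/43) = 84

φ(129) = 84


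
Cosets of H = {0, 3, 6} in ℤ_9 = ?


H = {0, 3, 6}, |H| = 3
Number of cosets = |G|/|H| = 9/3 = 3
0 + H = {0, 3, 6}
1 + H = {1, 4, 7}
2 + H = {2, 5, 8}

Cosets: 0+H={0,3,6}; 1+H={1,4,7}; 2+H={2,5,8}


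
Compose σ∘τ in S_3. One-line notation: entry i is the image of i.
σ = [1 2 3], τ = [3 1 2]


σ∘τ: apply τ first, then σ
1 →τ 3 →σ 3
2 →τ 1 →σ 1
3 →τ 2 →σ 2

σ∘τ = [3 1 2]


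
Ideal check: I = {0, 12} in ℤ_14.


Check ideal conditions for I = {0, 12} in ℤ_14:
(1) I is an additive subgroup? No
(2) For r ∈ ℤ_14 and a ∈ I: r·a ∈ I? No  [counterexample: r=2, a=12, r·a mod 14 = 10 ∉ I]

No, I is not an ideal of ℤ_14


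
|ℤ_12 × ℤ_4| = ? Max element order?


|ℤ_12 × ℤ_4| = 12 × 4 = 48
Max element order = lcm(12,4) = 12
Cyclic? No (gcd=4)

|ℤ_12×ℤ_4| = 48, max element order = 12


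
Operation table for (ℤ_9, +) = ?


Elements: {0, 1, 2, 3, 4, 5, 6, 7, 8}
Operation: addition mod 9
Entry (a, b) = (a + b) mod 9

Cayley table:
  | 0 | 1 | 2 | 3 | 4 | 5 | 6 | 7 | 8
0 | 0 | 1 | 2 | 3 | 4 | 5 | 6 | 7 | 8
1 | 1 | 2 | 3 | 4 | 5 | 6 | 7 | 8 | 0
2 | 2 | 3 | 4 | 5 | 6 | 7 | 8 | 0 | 1
3 | 3 | 4 | 5 | 6 | 7 | 8 | 0 | 1 | 2
4 | 4 | 5 | 6 | 7 | 8 | 0 | 1 | 2 | 3
5 | 5 | 6 | 7 | 8 | 0 | 1 | 2 | 3 | 4
6 | 6 | 7 | 8 | 0 | 1 | 2 | 3 | 4 | 5
7 | 7 | 8 | 0 | 1 | 2 | 3 | 4 | 5 | 6
8 | 8 | 0 | 1 | 2 | 3 | 4 | 5 | 6 | 7


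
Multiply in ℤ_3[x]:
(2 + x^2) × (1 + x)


Expand and collect like terms; reduce coefficients mod 3:
x^0: 2·1 = 2 ≡ 2 (mod 3)
x^1: 2·1 + 0·1 = 2 ≡ 2 (mod 3)
x^2: 0·1 + 1·1 = 1 ≡ 1 (mod 3)
x^3: 1·1 = 1 ≡ 1 (mod 3)
Result: 2 + 2x + x^2 + x^3

f · g = 2 + 2x + x^2 + x^3


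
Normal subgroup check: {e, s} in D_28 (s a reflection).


H = {e, s} in D_28 (s a reflection)
r·s·r⁻¹ = sr⁻² ≠ s for n ≥ 3, so {e, s} is not closed under conjugation

No, not a normal subgroup


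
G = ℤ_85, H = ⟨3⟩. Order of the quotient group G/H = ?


|⟨3⟩| = n / gcd(3, 85) = 85 / 1 = 85
H is normal (ℤ_85 is abelian).
|G/H| = |G| / |H| = 85 / 85 = 1

|G/H| = 1


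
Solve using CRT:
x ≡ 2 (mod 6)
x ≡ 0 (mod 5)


m₁ = 6, m₂ = 5, gcd = 1, so CRT applies. M = m₁·m₂ = 30
Let M₁ = M/m₁ = 5, M₂ = M/m₂ = 6
Find y₁ ≡ M₁⁻¹ (mod m₁): 5⁻¹ ≡ 5 (mod 6)
Find y₂ ≡ M₂⁻¹ (mod m₂): 6⁻¹ ≡ 1 (mod 5)
x = a₁·M₁·y₁ + a₂·M₂·y₂ = 2·5·5 + 0·6·1 = 50
Reduce mod 30: x ≡ 20
Check: 20 mod 6 = 2 ✓, 20 mod 5 = 0 ✓

x ≡ 20 (mod 30)
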